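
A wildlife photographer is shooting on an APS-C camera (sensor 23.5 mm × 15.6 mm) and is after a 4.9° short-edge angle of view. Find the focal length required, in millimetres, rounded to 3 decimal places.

182.300 mm

From α = 2·arctan(h/2f) we get f = h / (2·tan(α/2)).
With h = 15.6 mm and α/2 = 2.45°, tan(α/2) ≈ 0.04279, so f ≈ 15.6 / 0.08557 ≈ 182.2999 mm.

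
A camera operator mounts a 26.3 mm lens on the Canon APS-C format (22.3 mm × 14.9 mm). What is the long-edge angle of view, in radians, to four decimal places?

Angle of view α = 2·arctan(w/2f) with w = 22.3 mm and f = 26.3 mm.
w/2f = 0.42395; arctan(0.42395) ≈ 0.4010 rad, so α ≈ 0.8020 rad.

0.8020 rad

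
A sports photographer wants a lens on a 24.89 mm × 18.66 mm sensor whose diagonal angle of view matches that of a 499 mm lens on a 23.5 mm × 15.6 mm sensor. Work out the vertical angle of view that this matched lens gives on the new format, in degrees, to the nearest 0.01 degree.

1.94°

Sensor diagonal = √(23.5² + 15.6²) = √795.6100 ≈ 28.2066 mm.
Sensor diagonal = √(24.89² + 18.66²) = √967.7077 ≈ 31.1080 mm.
Equal diagonal AOV ⇒ f₂ = f₁ · 31.1080/28.2066 = 499 × 1.10286 ≈ 550.3292 mm.
Vertical AOV on the new format = 2·arctan(18.66 / (2 × 550.3292)) = 2·arctan(0.01695) ≈ 1.9425°.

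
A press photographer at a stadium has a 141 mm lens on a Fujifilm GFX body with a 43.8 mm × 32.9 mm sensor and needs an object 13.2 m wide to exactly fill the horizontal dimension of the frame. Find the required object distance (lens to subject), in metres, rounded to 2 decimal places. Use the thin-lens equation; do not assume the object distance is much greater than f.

42.63 m

W: 13.2 m = 13200 mm.
Magnification m = w/W = dᵢ/dₒ; combined with 1/f = 1/dₒ + 1/dᵢ this gives dₒ = f·(1 + W/w).
dₒ = 141 mm × (1 + 13200/43.8) = 141 × 302.3699 ≈ 42634.151 mm = 42.6342 m.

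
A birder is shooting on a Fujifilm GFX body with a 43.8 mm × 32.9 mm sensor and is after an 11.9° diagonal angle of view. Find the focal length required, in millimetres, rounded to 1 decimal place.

Sensor diagonal = √(43.8² + 32.9²) = √3000.8500 ≈ 54.7800 mm.
From α = 2·arctan(d/2f) we get f = d / (2·tan(α/2)).
With d = 54.7800 mm and α/2 = 5.95°, tan(α/2) ≈ 0.10422, so f ≈ 54.7800 / 0.20844 ≈ 262.8044 mm.

262.8 mm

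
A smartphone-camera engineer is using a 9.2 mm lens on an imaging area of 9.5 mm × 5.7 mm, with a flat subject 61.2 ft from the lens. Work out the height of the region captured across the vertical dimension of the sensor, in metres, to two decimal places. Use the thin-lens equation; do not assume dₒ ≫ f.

dₒ: 61.2 ft × 304.8 mm/ft = 18653.76 mm.
Similar triangles through the lens centre give W/dₒ = h/dᵢ; with 1/f = 1/dₒ + 1/dᵢ this gives W = h·(dₒ − f)/f.
W = 5.7 mm × (18653.8 − 9.2) / 9.2 = 5.7 × 2026.5825 ≈ 11551.520 mm = 11.5515 m.

11.55 m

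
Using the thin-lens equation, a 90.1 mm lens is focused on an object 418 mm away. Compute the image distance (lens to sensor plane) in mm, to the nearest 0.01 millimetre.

1/dᵢ = 1/f − 1/dₒ = 1/90.1 − 1/418 = 0.0087064 mm⁻¹.
dᵢ = 1/0.0087064 ≈ 114.8576 mm.

114.86 mm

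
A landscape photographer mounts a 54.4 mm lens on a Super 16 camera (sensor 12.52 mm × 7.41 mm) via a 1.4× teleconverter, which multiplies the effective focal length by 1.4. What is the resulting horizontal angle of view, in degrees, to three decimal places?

9.398°

Effective focal length f = 54.4 × 1.4 = 76.16 mm.
α = 2·arctan(12.52 / (2 × 76.16)) = 2·arctan(0.08220) ≈ 9.3978°.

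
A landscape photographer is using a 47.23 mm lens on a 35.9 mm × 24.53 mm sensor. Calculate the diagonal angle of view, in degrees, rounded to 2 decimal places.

Sensor diagonal = √(35.9² + 24.53²) = √1890.5309 ≈ 43.4802 mm.
Angle of view α = 2·arctan(d/2f) with d = 43.4802 mm and f = 47.23 mm.
d/2f = 0.46030; arctan(0.46030) ≈ 24.7168°, so α ≈ 49.4335°.

49.43°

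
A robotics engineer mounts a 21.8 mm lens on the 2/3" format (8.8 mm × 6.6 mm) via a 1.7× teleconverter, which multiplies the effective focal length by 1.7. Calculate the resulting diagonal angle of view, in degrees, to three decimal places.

Effective focal length f = 21.8 × 1.7 = 37.06 mm.
Sensor diagonal = √(8.8² + 6.6²) = √121.0000 ≈ 11.0000 mm.
α = 2·arctan(11.000 / (2 × 37.06)) = 2·arctan(0.14841) ≈ 16.8831°.

16.883°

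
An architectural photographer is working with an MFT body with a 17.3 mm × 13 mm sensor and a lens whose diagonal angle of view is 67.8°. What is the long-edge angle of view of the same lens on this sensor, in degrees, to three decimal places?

56.490°

Sensor diagonal = √(17.3² + 13²) = √468.2900 ≈ 21.6400 mm.
From the diagonal AOV: f = 21.6400 / (2·tan(33.9°)) = 21.6400 / 1.34394 ≈ 16.1019 mm.
Long-edge AOV = 2·arctan(17.3 / (2 × 16.1019)) = 2·arctan(0.53720) ≈ 56.4898°.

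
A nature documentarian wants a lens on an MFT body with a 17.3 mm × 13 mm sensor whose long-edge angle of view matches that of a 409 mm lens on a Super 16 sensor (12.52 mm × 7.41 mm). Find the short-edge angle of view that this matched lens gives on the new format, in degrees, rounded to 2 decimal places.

Equal long-edge AOV ⇒ f₂ = f₁ · 17.3/12.52 = 409 × 1.38179 ≈ 565.1518 mm.
Short-edge AOV on the new format = 2·arctan(13 / (2 × 565.1518)) = 2·arctan(0.01150) ≈ 1.3179°.

1.32°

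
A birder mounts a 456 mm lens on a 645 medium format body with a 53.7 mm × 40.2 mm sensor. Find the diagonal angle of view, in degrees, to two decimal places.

Sensor diagonal = √(53.7² + 40.2²) = √4499.7300 ≈ 67.0800 mm.
Angle of view α = 2·arctan(d/2f) with d = 67.0800 mm and f = 456 mm.
d/2f = 0.07355; arctan(0.07355) ≈ 4.2067°, so α ≈ 8.4134°.

8.41°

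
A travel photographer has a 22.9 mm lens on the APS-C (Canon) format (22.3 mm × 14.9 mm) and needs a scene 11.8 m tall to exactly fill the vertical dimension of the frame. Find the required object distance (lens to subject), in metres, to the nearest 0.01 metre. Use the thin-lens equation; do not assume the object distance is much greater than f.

W: 11.8 m = 11800 mm.
Magnification m = h/W = dᵢ/dₒ; combined with 1/f = 1/dₒ + 1/dᵢ this gives dₒ = f·(1 + W/h).
dₒ = 22.9 mm × (1 + 11800/14.9) = 22.9 × 792.9463 ≈ 18158.470 mm = 18.1585 m.

18.16 m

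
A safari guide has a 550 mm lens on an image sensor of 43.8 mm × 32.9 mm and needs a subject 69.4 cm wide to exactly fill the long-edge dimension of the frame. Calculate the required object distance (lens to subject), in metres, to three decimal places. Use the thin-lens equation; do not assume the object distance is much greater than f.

W: 69.4 cm = 694 mm.
Magnification m = w/W = dᵢ/dₒ; combined with 1/f = 1/dₒ + 1/dᵢ this gives dₒ = f·(1 + W/w).
dₒ = 550 mm × (1 + 694/43.8) = 550 × 16.8447 ≈ 9264.612 mm = 9.26461 m.

9.265 m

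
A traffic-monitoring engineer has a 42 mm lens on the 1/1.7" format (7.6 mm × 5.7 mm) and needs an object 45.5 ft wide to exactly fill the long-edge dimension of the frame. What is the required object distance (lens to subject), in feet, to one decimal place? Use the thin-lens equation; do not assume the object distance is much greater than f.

251.6 ft

W: 45.5 ft × 304.8 mm/ft = 13868.40 mm.
Magnification m = w/W = dᵢ/dₒ; combined with 1/f = 1/dₒ + 1/dᵢ this gives dₒ = f·(1 + W/w).
dₒ = 42 mm × (1 + 13868.4/7.6) = 42 × 1825.7894 ≈ 76683.155 mm = 76683.155/304.8 ft = 251.585 ft.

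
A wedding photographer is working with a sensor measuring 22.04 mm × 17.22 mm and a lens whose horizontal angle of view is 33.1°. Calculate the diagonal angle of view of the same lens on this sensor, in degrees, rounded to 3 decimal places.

From the horizontal AOV: f = 22.04 / (2·tan(16.55°)) = 22.04 / 0.59433 ≈ 37.0840 mm.
Sensor diagonal = √(22.04² + 17.22²) = √782.2900 ≈ 27.9694 mm.
Diagonal AOV = 2·arctan(27.9694 / (2 × 37.0840)) = 2·arctan(0.37711) ≈ 41.3238°.

41.324°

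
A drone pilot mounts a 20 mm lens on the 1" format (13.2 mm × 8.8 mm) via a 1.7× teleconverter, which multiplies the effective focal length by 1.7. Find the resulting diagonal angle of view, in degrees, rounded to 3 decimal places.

Effective focal length f = 20 × 1.7 = 34 mm.
Sensor diagonal = √(13.2² + 8.8²) = √251.6800 ≈ 15.8644 mm.
α = 2·arctan(15.864 / (2 × 34)) = 2·arctan(0.23330) ≈ 26.2645°.

26.264°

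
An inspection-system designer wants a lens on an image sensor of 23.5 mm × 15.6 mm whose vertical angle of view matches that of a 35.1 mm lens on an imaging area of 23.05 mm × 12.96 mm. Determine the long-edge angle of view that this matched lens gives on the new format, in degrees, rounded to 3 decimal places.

Equal vertical AOV ⇒ f₂ = f₁ · 15.6/12.96 = 35.1 × 1.20370 ≈ 42.2500 mm.
Long-edge AOV on the new format = 2·arctan(23.5 / (2 × 42.2500)) = 2·arctan(0.27811) ≈ 31.0832°.

31.083°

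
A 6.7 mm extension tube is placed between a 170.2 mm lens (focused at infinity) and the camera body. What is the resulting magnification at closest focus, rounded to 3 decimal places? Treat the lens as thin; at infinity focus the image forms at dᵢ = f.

The tube moves the image plane from f to f + e, so dᵢ = 170.2 + 6.7 = 176.9 mm. Focus is achieved when 1/f = 1/dₒ + 1/dᵢ, giving dₒ = 1/(1/f − 1/(f+e)).
Magnification m = dᵢ/dₒ = (f+e)·(1/f − 1/(f+e)) = e/f = 6.7/170.2 ≈ 0.0394.

0.039×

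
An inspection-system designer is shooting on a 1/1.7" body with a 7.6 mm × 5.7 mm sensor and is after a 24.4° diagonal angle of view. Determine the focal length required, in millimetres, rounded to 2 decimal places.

21.97 mm

Sensor diagonal = √(7.6² + 5.7²) = √90.2500 ≈ 9.5000 mm.
From α = 2·arctan(d/2f) we get f = d / (2·tan(α/2)).
With d = 9.5000 mm and α/2 = 12.2°, tan(α/2) ≈ 0.21621, so f ≈ 9.5000 / 0.43242 ≈ 21.9696 mm.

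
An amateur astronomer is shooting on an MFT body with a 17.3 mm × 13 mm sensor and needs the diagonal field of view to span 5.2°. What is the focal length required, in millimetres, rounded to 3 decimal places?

Sensor diagonal = √(17.3² + 13²) = √468.2900 ≈ 21.6400 mm.
From α = 2·arctan(d/2f) we get f = d / (2·tan(α/2)).
With d = 21.6400 mm and α/2 = 2.6°, tan(α/2) ≈ 0.04541, so f ≈ 21.6400 / 0.09082 ≈ 238.2750 mm.

238.275 mm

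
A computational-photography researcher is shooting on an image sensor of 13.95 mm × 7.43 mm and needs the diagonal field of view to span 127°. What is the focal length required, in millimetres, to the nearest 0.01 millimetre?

3.94 mm

Sensor diagonal = √(13.95² + 7.43²) = √249.8074 ≈ 15.8053 mm.
From α = 2·arctan(d/2f) we get f = d / (2·tan(α/2)).
With d = 15.8053 mm and α/2 = 63.5°, tan(α/2) ≈ 2.00569, so f ≈ 15.8053 / 4.01138 ≈ 3.9401 mm.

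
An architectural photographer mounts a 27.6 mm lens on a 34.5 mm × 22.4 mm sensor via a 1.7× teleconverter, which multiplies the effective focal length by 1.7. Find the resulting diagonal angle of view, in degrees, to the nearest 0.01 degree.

47.34°

Effective focal length f = 27.6 × 1.7 = 46.92 mm.
Sensor diagonal = √(34.5² + 22.4²) = √1692.0100 ≈ 41.1340 mm.
α = 2·arctan(41.134 / (2 × 46.92)) = 2·arctan(0.43834) ≈ 47.3398°.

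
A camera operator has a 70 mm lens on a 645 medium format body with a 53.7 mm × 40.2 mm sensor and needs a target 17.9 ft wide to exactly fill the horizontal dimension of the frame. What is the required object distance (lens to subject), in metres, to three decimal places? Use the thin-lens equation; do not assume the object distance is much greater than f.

7.182 m

W: 17.9 ft × 304.8 mm/ft = 5455.92 mm.
Magnification m = w/W = dᵢ/dₒ; combined with 1/f = 1/dₒ + 1/dᵢ this gives dₒ = f·(1 + W/w).
dₒ = 70 mm × (1 + 5455.92/53.7) = 70 × 102.6000 ≈ 7182.000 mm = 7.182 m.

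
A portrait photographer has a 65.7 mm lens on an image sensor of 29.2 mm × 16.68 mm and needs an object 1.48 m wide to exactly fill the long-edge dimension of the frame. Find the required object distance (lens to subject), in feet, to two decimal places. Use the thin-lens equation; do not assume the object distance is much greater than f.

W: 1.48 m = 1480 mm.
Magnification m = w/W = dᵢ/dₒ; combined with 1/f = 1/dₒ + 1/dᵢ this gives dₒ = f·(1 + W/w).
dₒ = 65.7 mm × (1 + 1480/29.2) = 65.7 × 51.6849 ≈ 3395.700 mm = 3395.700/304.8 ft = 11.1407 ft.

11.14 ft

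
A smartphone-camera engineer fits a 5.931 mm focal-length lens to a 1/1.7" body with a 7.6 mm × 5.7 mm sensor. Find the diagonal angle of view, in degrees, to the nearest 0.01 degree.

77.38°

Sensor diagonal = √(7.6² + 5.7²) = √90.2500 ≈ 9.5000 mm.
Angle of view α = 2·arctan(d/2f) with d = 9.5000 mm and f = 5.931 mm.
d/2f = 0.80088; arctan(0.80088) ≈ 38.6904°, so α ≈ 77.3809°.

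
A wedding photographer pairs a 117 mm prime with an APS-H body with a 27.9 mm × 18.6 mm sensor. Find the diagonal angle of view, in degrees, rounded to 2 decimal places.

16.31°

Sensor diagonal = √(27.9² + 18.6²) = √1124.3700 ≈ 33.5316 mm.
Angle of view α = 2·arctan(d/2f) with d = 33.5316 mm and f = 117 mm.
d/2f = 0.14330; arctan(0.14330) ≈ 8.1548°, so α ≈ 16.3097°.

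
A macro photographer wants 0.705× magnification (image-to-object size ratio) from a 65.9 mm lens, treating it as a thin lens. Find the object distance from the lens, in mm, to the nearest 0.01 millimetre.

159.38 mm

With m = dᵢ/dₒ and 1/f = 1/dₒ + 1/dᵢ, substituting dᵢ = m·dₒ gives 1/f = (1 + 1/m)/dₒ, hence dₒ = f·(1 + 1/m).
dₒ = 65.9 × (1 + 1/0.705) = 65.9 × 2.41844 ≈ 159.375 mm.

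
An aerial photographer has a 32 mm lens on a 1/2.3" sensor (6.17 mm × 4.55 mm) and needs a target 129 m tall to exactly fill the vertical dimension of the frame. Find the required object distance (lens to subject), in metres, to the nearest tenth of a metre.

W: 129 m = 129000 mm.
Magnification m = h/W = dᵢ/dₒ; combined with 1/f = 1/dₒ + 1/dᵢ this gives dₒ = f·(1 + W/h).
dₒ = 32 mm × (1 + 129000/4.55) = 32 × 28352.6484 ≈ 907284.747 mm = 907.285 m.

907.3 m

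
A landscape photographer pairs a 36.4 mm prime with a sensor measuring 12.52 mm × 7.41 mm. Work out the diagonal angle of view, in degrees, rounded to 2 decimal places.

Sensor diagonal = √(12.52² + 7.41²) = √211.6585 ≈ 14.5485 mm.
Angle of view α = 2·arctan(d/2f) with d = 14.5485 mm and f = 36.4 mm.
d/2f = 0.19984; arctan(0.19984) ≈ 11.3012°, so α ≈ 22.6024°.

22.60°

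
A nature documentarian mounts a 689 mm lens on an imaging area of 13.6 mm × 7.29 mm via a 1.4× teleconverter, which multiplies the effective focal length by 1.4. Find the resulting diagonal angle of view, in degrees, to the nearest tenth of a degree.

0.9°

Effective focal length f = 689 × 1.4 = 964.6 mm.
Sensor diagonal = √(13.6² + 7.29²) = √238.1041 ≈ 15.4306 mm.
α = 2·arctan(15.431 / (2 × 964.6)) = 2·arctan(0.00800) ≈ 0.9165°.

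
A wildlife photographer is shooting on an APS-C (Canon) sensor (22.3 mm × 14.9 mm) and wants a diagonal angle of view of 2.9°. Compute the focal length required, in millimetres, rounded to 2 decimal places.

529.77 mm

Sensor diagonal = √(22.3² + 14.9²) = √719.3000 ≈ 26.8198 mm.
From α = 2·arctan(d/2f) we get f = d / (2·tan(α/2)).
With d = 26.8198 mm and α/2 = 1.45°, tan(α/2) ≈ 0.02531, so f ≈ 26.8198 / 0.05063 ≈ 529.7695 mm.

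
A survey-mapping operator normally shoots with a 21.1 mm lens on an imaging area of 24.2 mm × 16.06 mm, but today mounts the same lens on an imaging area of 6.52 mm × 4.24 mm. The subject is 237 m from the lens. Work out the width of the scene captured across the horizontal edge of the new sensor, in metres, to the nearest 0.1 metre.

The focal length stays 21.1 mm; the relevant sensor dimension is now w = 6.52 mm. Object distance dₒ = 237 m = 237000 mm.
Thin-lens field width W = w·(dₒ − f)/f = 6.52 × (237000 − 21.1)/21.1 ≈ 73227.603 mm = 73.2276 m.

73.2 m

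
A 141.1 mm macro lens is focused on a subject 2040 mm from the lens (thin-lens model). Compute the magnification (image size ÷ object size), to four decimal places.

Thin lens: 1/f = 1/dₒ + 1/dᵢ → 1/dᵢ = 1/141.1 − 1/2040 = 0.0065970 mm⁻¹, so dᵢ ≈ 151.5846 mm.
Magnification m = dᵢ/dₒ = 151.5846/2040 ≈ 0.07431.

0.0743×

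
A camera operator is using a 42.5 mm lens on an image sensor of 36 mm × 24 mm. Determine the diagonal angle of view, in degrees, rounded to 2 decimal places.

53.95°

Sensor diagonal = √(36² + 24²) = √1872.0000 ≈ 43.2666 mm.
Angle of view α = 2·arctan(d/2f) with d = 43.2666 mm and f = 42.5 mm.
d/2f = 0.50902; arctan(0.50902) ≈ 26.9770°, so α ≈ 53.9539°.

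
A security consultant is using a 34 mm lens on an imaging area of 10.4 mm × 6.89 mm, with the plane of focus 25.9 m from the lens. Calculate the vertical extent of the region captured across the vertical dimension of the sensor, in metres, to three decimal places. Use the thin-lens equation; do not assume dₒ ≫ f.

5.242 m

dₒ: 25.9 m = 25900 mm.
Similar triangles through the lens centre give W/dₒ = h/dᵢ; with 1/f = 1/dₒ + 1/dᵢ this gives W = h·(dₒ − f)/f.
W = 6.89 mm × (25900 − 34) / 34 = 6.89 × 760.7647 ≈ 5241.669 mm = 5.24167 m.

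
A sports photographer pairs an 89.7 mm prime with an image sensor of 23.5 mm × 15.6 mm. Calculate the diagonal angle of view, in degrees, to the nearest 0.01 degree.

Sensor diagonal = √(23.5² + 15.6²) = √795.6100 ≈ 28.2066 mm.
Angle of view α = 2·arctan(d/2f) with d = 28.2066 mm and f = 89.7 mm.
d/2f = 0.15723; arctan(0.15723) ≈ 8.9353°, so α ≈ 17.8706°.

17.87°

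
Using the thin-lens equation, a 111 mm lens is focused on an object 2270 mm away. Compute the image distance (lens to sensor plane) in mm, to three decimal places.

116.707 mm

1/dᵢ = 1/f − 1/dₒ = 1/111 − 1/2270 = 0.0085685 mm⁻¹.
dᵢ = 1/0.0085685 ≈ 116.7068 mm.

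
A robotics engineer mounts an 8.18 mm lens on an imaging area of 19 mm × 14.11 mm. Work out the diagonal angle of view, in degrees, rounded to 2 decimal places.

Sensor diagonal = √(19² + 14.11²) = √560.0921 ≈ 23.6663 mm.
Angle of view α = 2·arctan(d/2f) with d = 23.6663 mm and f = 8.18 mm.
d/2f = 1.44659; arctan(1.44659) ≈ 55.3447°, so α ≈ 110.6894°.

110.69°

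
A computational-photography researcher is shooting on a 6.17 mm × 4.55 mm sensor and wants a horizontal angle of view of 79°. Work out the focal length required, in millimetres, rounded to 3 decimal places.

From α = 2·arctan(w/2f) we get f = w / (2·tan(α/2)).
With w = 6.17 mm and α/2 = 39.5°, tan(α/2) ≈ 0.82434, so f ≈ 6.17 / 1.64867 ≈ 3.7424 mm.

3.742 mm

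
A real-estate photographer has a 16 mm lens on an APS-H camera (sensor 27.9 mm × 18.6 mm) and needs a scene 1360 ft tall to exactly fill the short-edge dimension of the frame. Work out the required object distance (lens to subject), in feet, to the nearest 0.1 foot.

1169.9 ft

W: 1360 ft × 304.8 mm/ft = 414527.99 mm.
Magnification m = h/W = dᵢ/dₒ; combined with 1/f = 1/dₒ + 1/dᵢ this gives dₒ = f·(1 + W/h).
dₒ = 16 mm × (1 + 414528/18.6) = 16 × 22287.4509 ≈ 356599.214 mm = 356599.214/304.8 ft = 1169.94 ft.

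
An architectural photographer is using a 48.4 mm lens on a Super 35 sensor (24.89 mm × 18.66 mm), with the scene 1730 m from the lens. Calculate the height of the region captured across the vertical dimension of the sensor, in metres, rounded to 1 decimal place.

dₒ: 1730 m = 1.73e+06 mm.
Similar triangles through the lens centre give W/dₒ = h/dᵢ; with 1/f = 1/dₒ + 1/dᵢ this gives W = h·(dₒ − f)/f.
W = 18.66 mm × (1.73e+06 − 48.4) / 48.4 = 18.66 × 35742.8017 ≈ 666960.679 mm = 666.961 m.

667.0 m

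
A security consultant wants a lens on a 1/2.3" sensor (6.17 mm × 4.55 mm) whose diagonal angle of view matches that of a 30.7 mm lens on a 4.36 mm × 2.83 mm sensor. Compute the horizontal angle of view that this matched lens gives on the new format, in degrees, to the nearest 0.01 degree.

Sensor diagonal = √(4.36² + 2.83²) = √27.0185 ≈ 5.1979 mm.
Sensor diagonal = √(6.17² + 4.55²) = √58.7714 ≈ 7.6663 mm.
Equal diagonal AOV ⇒ f₂ = f₁ · 7.6663/5.1979 = 30.7 × 1.47487 ≈ 45.2784 mm.
Horizontal AOV on the new format = 2·arctan(6.17 / (2 × 45.2784)) = 2·arctan(0.06813) ≈ 7.7955°.

7.80°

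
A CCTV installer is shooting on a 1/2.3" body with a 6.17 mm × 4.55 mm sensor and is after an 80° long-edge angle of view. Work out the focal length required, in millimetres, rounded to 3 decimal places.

From α = 2·arctan(w/2f) we get f = w / (2·tan(α/2)).
With w = 6.17 mm and α/2 = 40°, tan(α/2) ≈ 0.83910, so f ≈ 6.17 / 1.67820 ≈ 3.6766 mm.

3.677 mm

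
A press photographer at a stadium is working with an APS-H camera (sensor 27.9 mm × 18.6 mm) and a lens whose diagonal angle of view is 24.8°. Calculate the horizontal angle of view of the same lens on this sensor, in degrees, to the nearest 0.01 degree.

Sensor diagonal = √(27.9² + 18.6²) = √1124.3700 ≈ 33.5316 mm.
From the diagonal AOV: f = 33.5316 / (2·tan(12.4°)) = 33.5316 / 0.43973 ≈ 76.2553 mm.
Horizontal AOV = 2·arctan(27.9 / (2 × 76.2553)) = 2·arctan(0.18294) ≈ 20.7339°.

20.73°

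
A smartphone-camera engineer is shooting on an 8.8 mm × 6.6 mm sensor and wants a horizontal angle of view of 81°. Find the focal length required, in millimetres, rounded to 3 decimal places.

From α = 2·arctan(w/2f) we get f = w / (2·tan(α/2)).
With w = 8.8 mm and α/2 = 40.5°, tan(α/2) ≈ 0.85408, so f ≈ 8.8 / 1.70816 ≈ 5.1517 mm.

5.152 mm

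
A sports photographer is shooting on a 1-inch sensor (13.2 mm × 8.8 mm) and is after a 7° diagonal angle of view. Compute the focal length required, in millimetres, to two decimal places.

129.69 mm

Sensor diagonal = √(13.2² + 8.8²) = √251.6800 ≈ 15.8644 mm.
From α = 2·arctan(d/2f) we get f = d / (2·tan(α/2)).
With d = 15.8644 mm and α/2 = 3.5°, tan(α/2) ≈ 0.06116, so f ≈ 15.8644 / 0.12233 ≈ 129.6905 mm.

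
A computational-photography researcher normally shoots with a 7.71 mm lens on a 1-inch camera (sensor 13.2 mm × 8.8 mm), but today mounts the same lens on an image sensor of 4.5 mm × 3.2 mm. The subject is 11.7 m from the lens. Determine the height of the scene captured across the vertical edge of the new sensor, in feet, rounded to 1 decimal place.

The focal length stays 7.71 mm; the relevant sensor dimension is now h = 3.2 mm. Object distance dₒ = 11.7 m = 11700 mm.
Thin-lens field height W = h·(dₒ − f)/f = 3.2 × (11700 − 7.71)/7.71 ≈ 4852.831 mm = 4852.831/304.8 ft = 15.9214 ft.

15.9 ft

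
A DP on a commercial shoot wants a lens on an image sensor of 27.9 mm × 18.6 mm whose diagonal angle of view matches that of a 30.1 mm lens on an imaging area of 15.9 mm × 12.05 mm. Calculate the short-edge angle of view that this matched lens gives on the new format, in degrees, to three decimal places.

20.832°

Sensor diagonal = √(15.9² + 12.05²) = √398.0125 ≈ 19.9503 mm.
Sensor diagonal = √(27.9² + 18.6²) = √1124.3700 ≈ 33.5316 mm.
Equal diagonal AOV ⇒ f₂ = f₁ · 33.5316/19.9503 = 30.1 × 1.68076 ≈ 50.5909 mm.
Short-edge AOV on the new format = 2·arctan(18.6 / (2 × 50.5909)) = 2·arctan(0.18383) ≈ 20.8325°.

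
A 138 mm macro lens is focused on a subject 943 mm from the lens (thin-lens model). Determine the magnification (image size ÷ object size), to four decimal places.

0.1714×

Thin lens: 1/f = 1/dₒ + 1/dᵢ → 1/dᵢ = 1/138 − 1/943 = 0.0061859 mm⁻¹, so dᵢ ≈ 161.6571 mm.
Magnification m = dᵢ/dₒ = 161.6571/943 ≈ 0.17143.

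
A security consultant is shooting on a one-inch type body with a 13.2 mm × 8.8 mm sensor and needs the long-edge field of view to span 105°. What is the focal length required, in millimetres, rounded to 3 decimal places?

From α = 2·arctan(w/2f) we get f = w / (2·tan(α/2)).
With w = 13.2 mm and α/2 = 52.5°, tan(α/2) ≈ 1.30323, so f ≈ 13.2 / 2.60645 ≈ 5.0644 mm.

5.064 mm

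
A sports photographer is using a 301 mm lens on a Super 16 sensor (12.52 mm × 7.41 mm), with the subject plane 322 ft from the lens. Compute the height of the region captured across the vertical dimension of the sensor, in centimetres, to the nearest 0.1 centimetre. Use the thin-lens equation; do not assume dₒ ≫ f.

dₒ: 322 ft × 304.8 mm/ft = 98145.60 mm.
Similar triangles through the lens centre give W/dₒ = h/dᵢ; with 1/f = 1/dₒ + 1/dᵢ this gives W = h·(dₒ − f)/f.
W = 7.41 mm × (98145.6 − 301) / 301 = 7.41 × 325.0651 ≈ 2408.732 mm = 240.873 cm.

240.9 cm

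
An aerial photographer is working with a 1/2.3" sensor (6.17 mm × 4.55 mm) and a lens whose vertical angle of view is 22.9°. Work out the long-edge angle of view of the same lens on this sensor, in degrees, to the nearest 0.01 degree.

From the vertical AOV: f = 4.55 / (2·tan(11.45°)) = 4.55 / 0.40509 ≈ 11.2321 mm.
Long-edge AOV = 2·arctan(6.17 / (2 × 11.2321)) = 2·arctan(0.27466) ≈ 30.7161°.

30.72°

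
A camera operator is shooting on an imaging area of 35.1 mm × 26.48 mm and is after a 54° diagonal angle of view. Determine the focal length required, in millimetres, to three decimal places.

43.146 mm

Sensor diagonal = √(35.1² + 26.48²) = √1933.2004 ≈ 43.9682 mm.
From α = 2·arctan(d/2f) we get f = d / (2·tan(α/2)).
With d = 43.9682 mm and α/2 = 27°, tan(α/2) ≈ 0.50953, so f ≈ 43.9682 / 1.01905 ≈ 43.1462 mm.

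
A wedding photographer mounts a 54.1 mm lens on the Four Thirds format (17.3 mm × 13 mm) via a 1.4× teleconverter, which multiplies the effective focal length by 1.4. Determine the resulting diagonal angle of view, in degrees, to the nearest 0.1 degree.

Effective focal length f = 54.1 × 1.4 = 75.74 mm.
Sensor diagonal = √(17.3² + 13²) = √468.2900 ≈ 21.6400 mm.
α = 2·arctan(21.640 / (2 × 75.74)) = 2·arctan(0.14286) ≈ 16.2602°.

16.3°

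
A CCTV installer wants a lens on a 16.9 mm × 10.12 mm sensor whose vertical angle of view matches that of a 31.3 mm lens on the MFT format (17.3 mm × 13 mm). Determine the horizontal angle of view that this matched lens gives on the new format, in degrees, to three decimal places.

Equal vertical AOV ⇒ f₂ = f₁ · 10.12/13 = 31.3 × 0.77846 ≈ 24.3658 mm.
Horizontal AOV on the new format = 2·arctan(16.9 / (2 × 24.3658)) = 2·arctan(0.34680) ≈ 38.2528°.

38.253°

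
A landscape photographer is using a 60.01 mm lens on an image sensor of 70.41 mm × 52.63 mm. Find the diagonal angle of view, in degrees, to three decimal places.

72.440°

Sensor diagonal = √(70.41² + 52.63²) = √7727.4850 ≈ 87.9061 mm.
Angle of view α = 2·arctan(d/2f) with d = 87.9061 mm and f = 60.01 mm.
d/2f = 0.73243; arctan(0.73243) ≈ 36.2201°, so α ≈ 72.4402°.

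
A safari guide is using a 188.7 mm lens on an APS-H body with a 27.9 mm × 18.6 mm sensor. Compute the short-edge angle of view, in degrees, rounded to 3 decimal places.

Angle of view α = 2·arctan(h/2f) with h = 18.6 mm and f = 188.7 mm.
h/2f = 0.04928; arctan(0.04928) ≈ 2.8215°, so α ≈ 5.6430°.

5.643°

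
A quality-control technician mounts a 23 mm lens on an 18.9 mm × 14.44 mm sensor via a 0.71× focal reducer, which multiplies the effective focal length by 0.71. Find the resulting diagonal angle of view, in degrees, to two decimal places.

72.13°

Effective focal length f = 23 × 0.71 = 16.33 mm.
Sensor diagonal = √(18.9² + 14.44²) = √565.7236 ≈ 23.7849 mm.
α = 2·arctan(23.785 / (2 × 16.33)) = 2·arctan(0.72826) ≈ 72.1286°.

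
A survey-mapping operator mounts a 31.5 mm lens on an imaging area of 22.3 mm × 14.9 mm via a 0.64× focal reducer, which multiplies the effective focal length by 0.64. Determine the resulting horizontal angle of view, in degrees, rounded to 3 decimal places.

Effective focal length f = 31.5 × 0.64 = 20.16 mm.
α = 2·arctan(22.3 / (2 × 20.16)) = 2·arctan(0.55308) ≈ 57.8918°.

57.892°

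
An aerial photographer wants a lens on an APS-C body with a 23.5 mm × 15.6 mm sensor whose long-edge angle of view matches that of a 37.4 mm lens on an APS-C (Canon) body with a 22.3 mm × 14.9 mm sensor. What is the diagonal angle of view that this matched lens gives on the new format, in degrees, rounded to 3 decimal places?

39.378°

Equal long-edge AOV ⇒ f₂ = f₁ · 23.5/22.3 = 37.4 × 1.05381 ≈ 39.4126 mm.
Sensor diagonal = √(23.5² + 15.6²) = √795.6100 ≈ 28.2066 mm.
Diagonal AOV on the new format = 2·arctan(28.2066 / (2 × 39.4126)) = 2·arctan(0.35784) ≈ 39.3782°.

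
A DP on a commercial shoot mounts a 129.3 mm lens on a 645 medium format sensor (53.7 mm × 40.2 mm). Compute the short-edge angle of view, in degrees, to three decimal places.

Angle of view α = 2·arctan(h/2f) with h = 40.2 mm and f = 129.3 mm.
h/2f = 0.15545; arctan(0.15545) ≈ 8.8360°, so α ≈ 17.6721°.

17.672°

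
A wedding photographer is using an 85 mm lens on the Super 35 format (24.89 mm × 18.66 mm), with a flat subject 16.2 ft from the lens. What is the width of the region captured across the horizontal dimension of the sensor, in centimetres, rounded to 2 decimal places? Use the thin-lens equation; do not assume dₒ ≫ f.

142.10 cm

dₒ: 16.2 ft × 304.8 mm/ft = 4937.76 mm.
Similar triangles through the lens centre give W/dₒ = w/dᵢ; with 1/f = 1/dₒ + 1/dᵢ this gives W = w·(dₒ − f)/f.
W = 24.89 mm × (4937.76 − 85) / 85 = 24.89 × 57.0913 ≈ 1421.002 mm = 142.1 cm.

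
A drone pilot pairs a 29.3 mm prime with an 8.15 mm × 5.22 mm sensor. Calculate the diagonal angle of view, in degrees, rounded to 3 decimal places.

Sensor diagonal = √(8.15² + 5.22²) = √93.6709 ≈ 9.6784 mm.
Angle of view α = 2·arctan(d/2f) with d = 9.6784 mm and f = 29.3 mm.
d/2f = 0.16516; arctan(0.16516) ≈ 9.3783°, so α ≈ 18.7566°.

18.757°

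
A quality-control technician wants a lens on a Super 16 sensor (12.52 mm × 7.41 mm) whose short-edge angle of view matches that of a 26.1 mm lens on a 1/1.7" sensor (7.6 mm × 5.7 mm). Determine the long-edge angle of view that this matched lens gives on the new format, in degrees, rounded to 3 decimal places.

Equal short-edge AOV ⇒ f₂ = f₁ · 7.41/5.7 = 26.1 × 1.30000 ≈ 33.9300 mm.
Long-edge AOV on the new format = 2·arctan(12.52 / (2 × 33.9300)) = 2·arctan(0.18450) ≈ 20.9068°.

20.907°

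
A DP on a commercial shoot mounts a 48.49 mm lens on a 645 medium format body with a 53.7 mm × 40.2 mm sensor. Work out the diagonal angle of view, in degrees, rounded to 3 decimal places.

Sensor diagonal = √(53.7² + 40.2²) = √4499.7300 ≈ 67.0800 mm.
Angle of view α = 2·arctan(d/2f) with d = 67.0800 mm and f = 48.49 mm.
d/2f = 0.69169; arctan(0.69169) ≈ 34.6712°, so α ≈ 69.3424°.

69.342°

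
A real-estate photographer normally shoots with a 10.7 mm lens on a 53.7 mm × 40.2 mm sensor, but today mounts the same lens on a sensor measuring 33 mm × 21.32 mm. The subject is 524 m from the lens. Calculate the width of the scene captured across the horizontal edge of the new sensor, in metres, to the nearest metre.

1616 m

The focal length stays 10.7 mm; the relevant sensor dimension is now w = 33 mm. Object distance dₒ = 524 m = 524000 mm.
Thin-lens field width W = w·(dₒ − f)/f = 33 × (524000 − 10.7)/10.7 ≈ 1616041.766 mm = 1616.04 m.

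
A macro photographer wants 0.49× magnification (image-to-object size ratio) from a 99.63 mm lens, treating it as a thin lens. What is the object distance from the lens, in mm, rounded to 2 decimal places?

302.96 mm

With m = dᵢ/dₒ and 1/f = 1/dₒ + 1/dᵢ, substituting dᵢ = m·dₒ gives 1/f = (1 + 1/m)/dₒ, hence dₒ = f·(1 + 1/m).
dₒ = 99.63 × (1 + 1/0.49) = 99.63 × 3.04082 ≈ 302.957 mm.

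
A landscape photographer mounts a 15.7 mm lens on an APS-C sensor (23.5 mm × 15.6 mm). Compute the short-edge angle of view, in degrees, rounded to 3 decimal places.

Angle of view α = 2·arctan(h/2f) with h = 15.6 mm and f = 15.7 mm.
h/2f = 0.49682; arctan(0.49682) ≈ 26.4189°, so α ≈ 52.8378°.

52.838°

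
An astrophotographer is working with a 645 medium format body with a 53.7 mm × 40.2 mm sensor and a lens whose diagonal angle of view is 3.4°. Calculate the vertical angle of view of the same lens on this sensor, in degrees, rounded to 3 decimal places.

2.038°

Sensor diagonal = √(53.7² + 40.2²) = √4499.7300 ≈ 67.0800 mm.
From the diagonal AOV: f = 67.0800 / (2·tan(1.7°)) = 67.0800 / 0.05936 ≈ 1130.0807 mm.
Vertical AOV = 2·arctan(40.2 / (2 × 1130.0807)) = 2·arctan(0.01779) ≈ 2.0379°.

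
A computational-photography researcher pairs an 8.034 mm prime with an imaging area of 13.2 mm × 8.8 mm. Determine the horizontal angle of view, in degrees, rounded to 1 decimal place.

Angle of view α = 2·arctan(w/2f) with w = 13.2 mm and f = 8.034 mm.
w/2f = 0.82151; arctan(0.82151) ≈ 39.4034°, so α ≈ 78.8068°.

78.8°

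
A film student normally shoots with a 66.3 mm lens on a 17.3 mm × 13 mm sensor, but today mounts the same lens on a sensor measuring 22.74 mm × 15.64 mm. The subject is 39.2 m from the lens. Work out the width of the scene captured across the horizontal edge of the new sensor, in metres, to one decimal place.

The focal length stays 66.3 mm; the relevant sensor dimension is now w = 22.74 mm. Object distance dₒ = 39.2 m = 39200 mm.
Thin-lens field width W = w·(dₒ − f)/f = 22.74 × (39200 − 66.3)/66.3 ≈ 13422.328 mm = 13.4223 m.

13.4 m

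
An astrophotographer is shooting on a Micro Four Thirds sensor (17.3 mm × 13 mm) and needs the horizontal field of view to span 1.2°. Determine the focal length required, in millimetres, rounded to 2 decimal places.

825.98 mm

From α = 2·arctan(w/2f) we get f = w / (2·tan(α/2)).
With w = 17.3 mm and α/2 = 0.6°, tan(α/2) ≈ 0.01047, so f ≈ 17.3 / 0.02094 ≈ 825.9840 mm.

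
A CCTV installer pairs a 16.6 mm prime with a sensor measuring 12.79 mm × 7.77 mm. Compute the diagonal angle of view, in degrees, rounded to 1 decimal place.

Sensor diagonal = √(12.79² + 7.77²) = √223.9570 ≈ 14.9652 mm.
Angle of view α = 2·arctan(d/2f) with d = 14.9652 mm and f = 16.6 mm.
d/2f = 0.45076; arctan(0.45076) ≈ 24.2639°, so α ≈ 48.5278°.

48.5°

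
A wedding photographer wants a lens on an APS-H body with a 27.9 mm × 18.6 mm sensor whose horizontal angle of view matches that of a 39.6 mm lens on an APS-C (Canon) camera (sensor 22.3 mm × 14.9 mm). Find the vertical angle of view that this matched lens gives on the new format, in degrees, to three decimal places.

21.263°

Equal horizontal AOV ⇒ f₂ = f₁ · 27.9/22.3 = 39.6 × 1.25112 ≈ 49.5444 mm.
Vertical AOV on the new format = 2·arctan(18.6 / (2 × 49.5444)) = 2·arctan(0.18771) ≈ 21.2626°.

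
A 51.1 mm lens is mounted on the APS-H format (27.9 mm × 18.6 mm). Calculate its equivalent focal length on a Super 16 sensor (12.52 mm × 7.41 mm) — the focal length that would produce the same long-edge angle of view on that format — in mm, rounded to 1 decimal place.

22.9 mm

Equal angle of view means equal width/f ratio, so f₂ = f₁ · (width₂/width₁) = 51.1 × 12.52/27.9.
f₂ = 51.1 × 0.44875 ≈ 22.931 mm.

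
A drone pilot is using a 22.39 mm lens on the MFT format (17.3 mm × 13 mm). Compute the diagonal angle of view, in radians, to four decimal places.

0.9003 rad

Sensor diagonal = √(17.3² + 13²) = √468.2900 ≈ 21.6400 mm.
Angle of view α = 2·arctan(d/2f) with d = 21.6400 mm and f = 22.39 mm.
d/2f = 0.48325; arctan(0.48325) ≈ 0.4502 rad, so α ≈ 0.9003 rad.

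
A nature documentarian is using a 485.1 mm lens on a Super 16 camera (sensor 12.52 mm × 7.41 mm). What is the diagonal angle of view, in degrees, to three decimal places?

Sensor diagonal = √(12.52² + 7.41²) = √211.6585 ≈ 14.5485 mm.
Angle of view α = 2·arctan(d/2f) with d = 14.5485 mm and f = 485.1 mm.
d/2f = 0.01500; arctan(0.01500) ≈ 0.8591°, so α ≈ 1.7182°.

1.718°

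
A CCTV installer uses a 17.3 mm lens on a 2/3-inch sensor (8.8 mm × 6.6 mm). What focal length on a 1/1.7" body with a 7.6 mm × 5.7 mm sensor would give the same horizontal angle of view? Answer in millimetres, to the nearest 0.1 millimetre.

14.9 mm

Equal angle of view means equal width/f ratio, so f₂ = f₁ · (width₂/width₁) = 17.3 × 7.6/8.8.
f₂ = 17.3 × 0.86364 ≈ 14.941 mm.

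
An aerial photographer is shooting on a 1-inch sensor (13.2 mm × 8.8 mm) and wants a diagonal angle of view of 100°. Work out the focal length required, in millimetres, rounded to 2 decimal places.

Sensor diagonal = √(13.2² + 8.8²) = √251.6800 ≈ 15.8644 mm.
From α = 2·arctan(d/2f) we get f = d / (2·tan(α/2)).
With d = 15.8644 mm and α/2 = 50°, tan(α/2) ≈ 1.19175, so f ≈ 15.8644 / 2.38351 ≈ 6.6559 mm.

6.66 mm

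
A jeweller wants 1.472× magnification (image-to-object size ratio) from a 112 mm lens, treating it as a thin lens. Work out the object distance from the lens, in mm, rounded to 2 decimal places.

188.09 mm

With m = dᵢ/dₒ and 1/f = 1/dₒ + 1/dᵢ, substituting dᵢ = m·dₒ gives 1/f = (1 + 1/m)/dₒ, hence dₒ = f·(1 + 1/m).
dₒ = 112 × (1 + 1/1.472) = 112 × 1.67935 ≈ 188.087 mm.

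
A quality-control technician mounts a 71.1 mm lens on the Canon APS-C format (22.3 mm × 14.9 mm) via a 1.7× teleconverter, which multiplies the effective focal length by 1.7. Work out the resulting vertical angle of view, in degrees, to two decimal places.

Effective focal length f = 71.1 × 1.7 = 120.87 mm.
α = 2·arctan(14.9 / (2 × 120.87)) = 2·arctan(0.06164) ≈ 7.0541°.

7.05°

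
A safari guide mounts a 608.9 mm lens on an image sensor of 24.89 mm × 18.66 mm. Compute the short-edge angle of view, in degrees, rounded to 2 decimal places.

1.76°

Angle of view α = 2·arctan(h/2f) with h = 18.66 mm and f = 608.9 mm.
h/2f = 0.01532; arctan(0.01532) ≈ 0.8779°, so α ≈ 1.7557°.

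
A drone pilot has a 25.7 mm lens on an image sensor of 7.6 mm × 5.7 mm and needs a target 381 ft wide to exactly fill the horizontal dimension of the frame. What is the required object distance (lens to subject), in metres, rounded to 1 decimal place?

W: 381 ft × 304.8 mm/ft = 116128.80 mm.
Magnification m = w/W = dᵢ/dₒ; combined with 1/f = 1/dₒ + 1/dᵢ this gives dₒ = f·(1 + W/w).
dₒ = 25.7 mm × (1 + 116129/7.6) = 25.7 × 15281.1048 ≈ 392724.393 mm = 392.724 m.

392.7 m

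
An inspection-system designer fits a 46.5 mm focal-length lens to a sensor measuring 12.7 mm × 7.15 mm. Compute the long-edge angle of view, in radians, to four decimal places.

0.2714 rad

Angle of view α = 2·arctan(w/2f) with w = 12.7 mm and f = 46.5 mm.
w/2f = 0.13656; arctan(0.13656) ≈ 0.1357 rad, so α ≈ 0.2714 rad.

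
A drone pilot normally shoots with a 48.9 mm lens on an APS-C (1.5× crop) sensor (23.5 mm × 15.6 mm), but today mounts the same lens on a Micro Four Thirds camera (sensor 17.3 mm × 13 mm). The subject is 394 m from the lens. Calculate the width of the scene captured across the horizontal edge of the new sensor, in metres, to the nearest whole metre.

139 m

The focal length stays 48.9 mm; the relevant sensor dimension is now w = 17.3 mm. Object distance dₒ = 394 m = 394000 mm.
Thin-lens field width W = w·(dₒ − f)/f = 17.3 × (394000 − 48.9)/48.9 ≈ 139373.293 mm = 139.373 m.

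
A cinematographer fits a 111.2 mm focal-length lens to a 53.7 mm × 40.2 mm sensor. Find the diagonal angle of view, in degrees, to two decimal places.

Sensor diagonal = √(53.7² + 40.2²) = √4499.7300 ≈ 67.0800 mm.
Angle of view α = 2·arctan(d/2f) with d = 67.0800 mm and f = 111.2 mm.
d/2f = 0.30162; arctan(0.30162) ≈ 16.7843°, so α ≈ 33.5686°.

33.57°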